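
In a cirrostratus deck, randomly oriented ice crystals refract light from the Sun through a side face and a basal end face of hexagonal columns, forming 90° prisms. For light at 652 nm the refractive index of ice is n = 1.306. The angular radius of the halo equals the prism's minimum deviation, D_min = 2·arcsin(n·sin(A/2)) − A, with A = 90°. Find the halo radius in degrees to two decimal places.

44.88°

n·sin(A/2) = 1.306 × sin 45° = 1.306 × 0.7071 = 0.9235.
D_min = 2·arcsin(0.9235) − 90° = 2 × 67.440° − 90° = 44.881°.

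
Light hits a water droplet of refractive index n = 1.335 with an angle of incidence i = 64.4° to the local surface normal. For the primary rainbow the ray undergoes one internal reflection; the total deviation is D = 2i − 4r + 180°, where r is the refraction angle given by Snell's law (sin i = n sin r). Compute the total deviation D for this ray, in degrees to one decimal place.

138.8°

sin r = sin 64.4° / 1.335 = 0.9018/1.335 = 0.6755; r = 42.50°.
D = 2·64.4° − 4·42.50° + 180° = 128.80° − 169.98° + 180° = 138.82°.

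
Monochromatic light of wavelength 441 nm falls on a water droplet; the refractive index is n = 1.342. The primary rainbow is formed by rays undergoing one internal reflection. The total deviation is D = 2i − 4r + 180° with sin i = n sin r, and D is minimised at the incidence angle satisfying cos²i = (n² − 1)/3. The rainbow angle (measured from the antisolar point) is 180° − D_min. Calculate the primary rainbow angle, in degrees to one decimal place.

cos²i = (1.80096 − 1)/3 = 0.26699; i = arccos(0.51671) = 58.888°.
sin r = sin 58.888°/1.342 = 0.63797; r = 39.641°.
D_min = 2·58.888° − 4·39.641° + 180° = 139.213°.
Rainbow angle = 180° − D_min = 40.787°.

40.8°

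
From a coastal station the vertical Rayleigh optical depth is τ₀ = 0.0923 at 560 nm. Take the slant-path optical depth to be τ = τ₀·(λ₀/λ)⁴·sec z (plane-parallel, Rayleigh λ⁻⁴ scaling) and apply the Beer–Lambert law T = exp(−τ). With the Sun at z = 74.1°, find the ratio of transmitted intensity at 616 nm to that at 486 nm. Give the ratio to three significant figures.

1.44

Airmass: sec 74.1° = 3.6502.
τ(616 nm) = 0.0923 × (560/616)⁴ × 3.6502 = 0.0923 × 0.6830 × 3.6502 = 0.2301.
τ(486 nm) = 0.0923 × (560/486)⁴ × 3.6502 = 0.0923 × 1.7628 × 3.6502 = 0.5939.
T(616)/T(486) = exp(τ_B − τ_A) = exp(0.3638) = 1.4388.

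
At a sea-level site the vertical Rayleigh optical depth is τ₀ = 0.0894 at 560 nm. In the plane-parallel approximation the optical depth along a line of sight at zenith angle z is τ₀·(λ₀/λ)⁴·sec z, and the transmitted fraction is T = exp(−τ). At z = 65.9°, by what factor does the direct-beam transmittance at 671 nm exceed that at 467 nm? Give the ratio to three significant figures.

1.41

Airmass: sec 65.9° = 2.4490.
τ(671 nm) = 0.0894 × (560/671)⁴ × 2.4490 = 0.0894 × 0.4851 × 2.4490 = 0.1062.
τ(467 nm) = 0.0894 × (560/467)⁴ × 2.4490 = 0.0894 × 2.0677 × 2.4490 = 0.4527.
T(671)/T(467) = exp(τ_B − τ_A) = exp(0.3465) = 1.4141.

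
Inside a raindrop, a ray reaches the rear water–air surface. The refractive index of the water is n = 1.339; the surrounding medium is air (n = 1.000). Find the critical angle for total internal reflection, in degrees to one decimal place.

48.3°

sin θ_c = n_air / n = 1.000 / 1.339 = 0.7468.
θ_c = arcsin(0.7468) = 48.32°.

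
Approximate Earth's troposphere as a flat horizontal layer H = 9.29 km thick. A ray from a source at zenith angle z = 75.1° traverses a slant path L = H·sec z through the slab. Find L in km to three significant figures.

sec z = 1/cos 75.1° = 3.8890.
L = 9.29 × 3.8890 = 36.129 km.

36.1 km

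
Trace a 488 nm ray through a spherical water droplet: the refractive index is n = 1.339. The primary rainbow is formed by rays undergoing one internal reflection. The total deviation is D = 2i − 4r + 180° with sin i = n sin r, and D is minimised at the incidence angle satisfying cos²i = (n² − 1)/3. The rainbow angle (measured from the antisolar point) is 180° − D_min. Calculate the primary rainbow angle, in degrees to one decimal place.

41.2°

cos²i = (1.79292 − 1)/3 = 0.26431; i = arccos(0.51411) = 59.062°.
sin r = sin 59.062°/1.339 = 0.64057; r = 39.834°.
D_min = 2·59.062° − 4·39.834° + 180° = 138.786°.
Rainbow angle = 180° − D_min = 41.214°.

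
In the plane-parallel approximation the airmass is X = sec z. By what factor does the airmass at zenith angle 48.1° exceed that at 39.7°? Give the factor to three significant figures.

1.15

X(48.1°)/X(39.7°) = sec 48.1° / sec 39.7° = cos 39.7° / cos 48.1° = 0.7694/0.6678 = 1.1521.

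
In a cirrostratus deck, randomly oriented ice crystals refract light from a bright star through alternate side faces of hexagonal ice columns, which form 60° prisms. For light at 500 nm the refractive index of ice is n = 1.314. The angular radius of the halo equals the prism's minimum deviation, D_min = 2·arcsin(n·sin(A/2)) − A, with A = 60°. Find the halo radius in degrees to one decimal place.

n·sin(A/2) = 1.314 × sin 30° = 1.314 × 0.5000 = 0.6570.
D_min = 2·arcsin(0.6570) − 60° = 2 × 41.071° − 60° = 22.143°.

22.1°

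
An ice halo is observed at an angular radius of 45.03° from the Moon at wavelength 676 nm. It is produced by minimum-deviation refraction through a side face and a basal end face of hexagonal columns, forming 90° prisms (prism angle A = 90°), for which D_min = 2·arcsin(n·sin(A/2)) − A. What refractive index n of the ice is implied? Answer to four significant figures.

Rearranging: n = sin((D_min + A)/2) / sin(A/2).
(D_min + A)/2 = (45.03° + 90°)/2 = 67.515°.
n = sin 67.515° / sin 45° = 0.9240 / 0.7071 = 1.3067.

1.307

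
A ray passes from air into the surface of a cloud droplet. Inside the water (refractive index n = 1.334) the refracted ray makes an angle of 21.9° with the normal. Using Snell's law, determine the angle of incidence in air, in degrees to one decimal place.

29.8°

Snell: sin θ_i = n · sin θ_r = 1.334 × sin 21.9° = 1.334 × 0.3730 = 0.4976.
θ_i = arcsin(0.4976) = 29.84°.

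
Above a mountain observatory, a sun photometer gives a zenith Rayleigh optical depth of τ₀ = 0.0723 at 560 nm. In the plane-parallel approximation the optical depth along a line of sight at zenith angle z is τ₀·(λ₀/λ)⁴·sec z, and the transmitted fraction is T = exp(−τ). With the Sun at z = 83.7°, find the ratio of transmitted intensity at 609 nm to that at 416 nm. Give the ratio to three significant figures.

Airmass: sec 83.7° = 9.1129.
τ(609 nm) = 0.0723 × (560/609)⁴ × 9.1129 = 0.0723 × 0.7150 × 9.1129 = 0.4711.
τ(416 nm) = 0.0723 × (560/416)⁴ × 9.1129 = 0.0723 × 3.2838 × 9.1129 = 2.1636.
T(609)/T(416) = exp(τ_B − τ_A) = exp(1.6925) = 5.4332.

5.43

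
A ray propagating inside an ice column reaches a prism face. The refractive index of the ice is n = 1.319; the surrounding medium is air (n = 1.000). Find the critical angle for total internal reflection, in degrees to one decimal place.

sin θ_c = n_air / n = 1.000 / 1.319 = 0.7582.
θ_c = arcsin(0.7582) = 49.30°.

49.3°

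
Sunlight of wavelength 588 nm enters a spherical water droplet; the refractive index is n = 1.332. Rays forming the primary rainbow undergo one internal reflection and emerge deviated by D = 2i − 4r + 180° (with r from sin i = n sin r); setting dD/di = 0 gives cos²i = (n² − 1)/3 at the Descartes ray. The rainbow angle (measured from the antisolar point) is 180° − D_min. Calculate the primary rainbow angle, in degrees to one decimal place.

42.2°

cos²i = (1.77422 − 1)/3 = 0.25807; i = arccos(0.50801) = 59.469°.
sin r = sin 59.469°/1.332 = 0.64666; r = 40.290°.
D_min = 2·59.469° − 4·40.290° + 180° = 137.776°.
Rainbow angle = 180° − D_min = 42.224°.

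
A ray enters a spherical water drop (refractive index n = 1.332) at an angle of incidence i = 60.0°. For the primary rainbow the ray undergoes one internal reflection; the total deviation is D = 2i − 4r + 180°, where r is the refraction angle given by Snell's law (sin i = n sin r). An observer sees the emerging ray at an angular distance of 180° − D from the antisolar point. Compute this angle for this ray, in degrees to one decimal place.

sin r = sin 60.0° / 1.332 = 0.8660/1.332 = 0.6502; r = 40.55°.
D = 2·60.0° − 4·40.55° + 180° = 120.00° − 162.22° + 180° = 137.78°.
Angle from antisolar point = 180° − D = 42.22°.

42.2°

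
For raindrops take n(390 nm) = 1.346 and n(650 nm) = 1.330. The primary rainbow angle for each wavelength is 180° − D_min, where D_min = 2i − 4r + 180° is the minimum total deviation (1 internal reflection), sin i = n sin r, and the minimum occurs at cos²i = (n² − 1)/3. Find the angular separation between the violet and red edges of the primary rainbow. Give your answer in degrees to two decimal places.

At 390 nm (n = 1.346): cos²i = 0.27057 → i = 58.657°, r = 39.384°, D_min = 139.775°, rainbow angle = 40.225°.
At 650 nm (n = 1.330): cos²i = 0.25630 → i = 59.585°, r = 40.422°, D_min = 137.484°, rainbow angle = 42.516°.
Angular width = |40.225° − 42.516°| = 2.292°.

2.29°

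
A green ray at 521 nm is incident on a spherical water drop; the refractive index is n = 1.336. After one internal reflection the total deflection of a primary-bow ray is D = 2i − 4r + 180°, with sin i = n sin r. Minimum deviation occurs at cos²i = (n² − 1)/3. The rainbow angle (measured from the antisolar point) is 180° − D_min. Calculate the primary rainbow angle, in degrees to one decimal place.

cos²i = (1.78490 − 1)/3 = 0.26163; i = arccos(0.51150) = 59.236°.
sin r = sin 59.236°/1.336 = 0.64318; r = 40.029°.
D_min = 2·59.236° − 4·40.029° + 180° = 138.356°.
Rainbow angle = 180° − D_min = 41.644°.

41.6°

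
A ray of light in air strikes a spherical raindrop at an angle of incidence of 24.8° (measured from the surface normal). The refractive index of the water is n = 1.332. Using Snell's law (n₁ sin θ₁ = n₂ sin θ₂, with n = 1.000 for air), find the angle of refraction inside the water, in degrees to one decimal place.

18.4°

Snell: sin θ_r = sin θ_i / n = sin 24.8° / 1.332 = 0.4195 / 1.332 = 0.3149.
θ_r = arcsin(0.3149) = 18.36°.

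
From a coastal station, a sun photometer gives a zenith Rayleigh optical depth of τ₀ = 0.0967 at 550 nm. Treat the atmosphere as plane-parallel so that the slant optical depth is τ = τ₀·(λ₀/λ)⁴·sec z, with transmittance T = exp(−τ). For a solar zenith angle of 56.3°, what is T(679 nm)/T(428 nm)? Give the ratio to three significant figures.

Airmass: sec 56.3° = 1.8023.
τ(679 nm) = 0.0967 × (550/679)⁴ × 1.8023 = 0.0967 × 0.4305 × 1.8023 = 0.0750.
τ(428 nm) = 0.0967 × (550/428)⁴ × 1.8023 = 0.0967 × 2.7269 × 1.8023 = 0.4753.
T(679)/T(428) = exp(τ_B − τ_A) = exp(0.4002) = 1.4922.

1.49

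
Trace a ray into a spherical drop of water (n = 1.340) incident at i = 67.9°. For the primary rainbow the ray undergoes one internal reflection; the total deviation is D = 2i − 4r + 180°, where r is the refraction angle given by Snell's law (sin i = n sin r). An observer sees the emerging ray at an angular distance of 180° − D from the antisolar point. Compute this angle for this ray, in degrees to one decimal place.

sin r = sin 67.9° / 1.340 = 0.9265/1.340 = 0.6914; r = 43.74°.
D = 2·67.9° − 4·43.74° + 180° = 135.80° − 174.98° + 180° = 140.82°.
Angle from antisolar point = 180° − D = 39.18°.

39.2°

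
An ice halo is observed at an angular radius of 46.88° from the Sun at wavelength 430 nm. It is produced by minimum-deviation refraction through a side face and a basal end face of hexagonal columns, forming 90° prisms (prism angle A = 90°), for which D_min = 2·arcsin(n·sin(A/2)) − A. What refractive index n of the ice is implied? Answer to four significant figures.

Rearranging: n = sin((D_min + A)/2) / sin(A/2).
(D_min + A)/2 = (46.88° + 90°)/2 = 68.440°.
n = sin 68.440° / sin 45° = 0.9300 / 0.7071 = 1.3153.

1.315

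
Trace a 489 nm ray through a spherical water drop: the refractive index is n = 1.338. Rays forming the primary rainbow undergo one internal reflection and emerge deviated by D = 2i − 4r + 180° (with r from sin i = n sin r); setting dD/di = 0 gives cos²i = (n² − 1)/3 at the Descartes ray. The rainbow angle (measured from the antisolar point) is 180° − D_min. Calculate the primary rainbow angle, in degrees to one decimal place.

41.4°

cos²i = (1.79024 − 1)/3 = 0.26341; i = arccos(0.51324) = 59.120°.
sin r = sin 59.120°/1.338 = 0.64144; r = 39.899°.
D_min = 2·59.120° − 4·39.899° + 180° = 138.643°.
Rainbow angle = 180° − D_min = 41.357°.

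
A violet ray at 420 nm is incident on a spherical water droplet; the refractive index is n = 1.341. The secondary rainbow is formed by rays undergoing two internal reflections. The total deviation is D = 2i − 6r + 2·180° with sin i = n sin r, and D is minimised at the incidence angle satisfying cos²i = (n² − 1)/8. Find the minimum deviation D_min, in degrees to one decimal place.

cos²i = (1.79828 − 1)/8 = 0.09979; i = arccos(0.31589) = 71.586°.
sin r = sin 71.586°/1.341 = 0.70753; r = 45.034°.
D_min = 2·71.586° − 6·45.034° + 360° = 232.966°.

233.0°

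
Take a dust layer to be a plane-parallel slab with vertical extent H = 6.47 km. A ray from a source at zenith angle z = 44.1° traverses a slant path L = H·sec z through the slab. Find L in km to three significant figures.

sec z = 1/cos 44.1° = 1.3925.
L = 6.47 × 1.3925 = 9.010 km.

9.01 km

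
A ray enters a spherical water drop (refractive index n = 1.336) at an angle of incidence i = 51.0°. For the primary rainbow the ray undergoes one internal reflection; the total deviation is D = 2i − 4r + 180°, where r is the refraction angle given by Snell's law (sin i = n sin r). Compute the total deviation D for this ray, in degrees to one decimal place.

sin r = sin 51.0° / 1.336 = 0.7771/1.336 = 0.5817; r = 35.57°.
D = 2·51.0° − 4·35.57° + 180° = 102.00° − 142.28° + 180° = 139.72°.

139.7°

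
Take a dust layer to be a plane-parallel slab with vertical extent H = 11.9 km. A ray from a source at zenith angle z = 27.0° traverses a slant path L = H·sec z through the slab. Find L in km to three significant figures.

sec z = 1/cos 27.0° = 1.1223.
L = 11.9 × 1.1223 = 13.356 km.

13.4 km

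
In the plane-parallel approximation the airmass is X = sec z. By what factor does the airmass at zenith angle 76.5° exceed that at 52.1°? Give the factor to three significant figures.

X(76.5°)/X(52.1°) = sec 76.5° / sec 52.1° = cos 52.1° / cos 76.5° = 0.6143/0.2334 = 2.6314.

2.63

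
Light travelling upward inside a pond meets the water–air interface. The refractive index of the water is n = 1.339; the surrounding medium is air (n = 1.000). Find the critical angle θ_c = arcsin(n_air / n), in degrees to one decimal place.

sin θ_c = n_air / n = 1.000 / 1.339 = 0.7468.
θ_c = arcsin(0.7468) = 48.32°.

48.3°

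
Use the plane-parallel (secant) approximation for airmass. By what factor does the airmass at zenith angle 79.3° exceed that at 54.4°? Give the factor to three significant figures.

X(79.3°)/X(54.4°) = sec 79.3° / sec 54.4° = cos 54.4° / cos 79.3° = 0.5821/0.1857 = 3.1353.

3.14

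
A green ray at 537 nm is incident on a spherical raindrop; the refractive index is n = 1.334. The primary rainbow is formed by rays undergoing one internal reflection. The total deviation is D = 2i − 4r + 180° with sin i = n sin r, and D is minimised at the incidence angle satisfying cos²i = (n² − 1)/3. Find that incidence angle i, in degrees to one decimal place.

59.4°

cos²i = (1.334² − 1)/3 = (1.77956 − 1)/3 = 0.25985.
cos i = 0.50976, so i = 59.352°.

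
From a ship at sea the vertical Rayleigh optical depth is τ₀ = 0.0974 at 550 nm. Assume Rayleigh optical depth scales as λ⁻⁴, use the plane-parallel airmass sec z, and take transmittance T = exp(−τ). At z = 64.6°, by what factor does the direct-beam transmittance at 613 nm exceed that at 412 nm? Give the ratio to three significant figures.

1.78

Airmass: sec 64.6° = 2.3314.
τ(613 nm) = 0.0974 × (550/613)⁴ × 2.3314 = 0.0974 × 0.6481 × 2.3314 = 0.1472.
τ(412 nm) = 0.0974 × (550/412)⁴ × 2.3314 = 0.0974 × 3.1759 × 2.3314 = 0.7212.
T(613)/T(412) = exp(τ_B − τ_A) = exp(0.5740) = 1.7754.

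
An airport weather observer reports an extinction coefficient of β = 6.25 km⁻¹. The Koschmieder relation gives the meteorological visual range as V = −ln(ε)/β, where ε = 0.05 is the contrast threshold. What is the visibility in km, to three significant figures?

0.479 km

V = −ln(0.05) / 6.25 = 2.996 / 6.25 = 0.4793 km.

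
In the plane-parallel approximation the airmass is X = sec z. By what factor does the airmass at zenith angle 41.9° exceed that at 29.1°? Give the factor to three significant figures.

1.17

X(41.9°)/X(29.1°) = sec 41.9° / sec 29.1° = cos 29.1° / cos 41.9° = 0.8738/0.7443 = 1.1739.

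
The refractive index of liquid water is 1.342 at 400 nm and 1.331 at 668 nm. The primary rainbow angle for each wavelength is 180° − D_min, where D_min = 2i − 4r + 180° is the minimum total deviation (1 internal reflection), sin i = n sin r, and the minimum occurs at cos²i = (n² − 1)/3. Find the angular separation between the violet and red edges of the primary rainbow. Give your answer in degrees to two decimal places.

1.58°

At 400 nm (n = 1.342): cos²i = 0.26699 → i = 58.888°, r = 39.641°, D_min = 139.213°, rainbow angle = 40.787°.
At 668 nm (n = 1.331): cos²i = 0.25719 → i = 59.527°, r = 40.356°, D_min = 137.630°, rainbow angle = 42.370°.
Angular width = |40.787° − 42.370°| = 1.583°.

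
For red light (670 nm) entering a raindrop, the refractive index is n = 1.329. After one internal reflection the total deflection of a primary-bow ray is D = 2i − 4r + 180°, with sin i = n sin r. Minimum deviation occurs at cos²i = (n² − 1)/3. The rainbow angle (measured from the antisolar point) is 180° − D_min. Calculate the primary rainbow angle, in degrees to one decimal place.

cos²i = (1.76624 − 1)/3 = 0.25541; i = arccos(0.50538) = 59.643°.
sin r = sin 59.643°/1.329 = 0.64928; r = 40.487°.
D_min = 2·59.643° − 4·40.487° + 180° = 137.337°.
Rainbow angle = 180° − D_min = 42.663°.

42.7°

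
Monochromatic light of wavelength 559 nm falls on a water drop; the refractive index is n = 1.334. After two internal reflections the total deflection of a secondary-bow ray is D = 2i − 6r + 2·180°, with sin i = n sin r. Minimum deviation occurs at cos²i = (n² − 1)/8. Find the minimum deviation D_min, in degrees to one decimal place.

cos²i = (1.77956 − 1)/8 = 0.09744; i = arccos(0.31216) = 71.810°.
sin r = sin 71.810°/1.334 = 0.71217; r = 45.411°.
D_min = 2·71.810° − 6·45.411° + 360° = 231.153°.

231.2°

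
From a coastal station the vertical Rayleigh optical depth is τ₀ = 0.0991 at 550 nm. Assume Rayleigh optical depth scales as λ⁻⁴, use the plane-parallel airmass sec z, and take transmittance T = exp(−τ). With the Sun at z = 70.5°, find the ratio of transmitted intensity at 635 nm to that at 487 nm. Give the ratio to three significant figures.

Airmass: sec 70.5° = 2.9957.
τ(635 nm) = 0.0991 × (550/635)⁴ × 2.9957 = 0.0991 × 0.5628 × 2.9957 = 0.1671.
τ(487 nm) = 0.0991 × (550/487)⁴ × 2.9957 = 0.0991 × 1.6268 × 2.9957 = 0.4830.
T(635)/T(487) = exp(τ_B − τ_A) = exp(0.3159) = 1.3715.

1.37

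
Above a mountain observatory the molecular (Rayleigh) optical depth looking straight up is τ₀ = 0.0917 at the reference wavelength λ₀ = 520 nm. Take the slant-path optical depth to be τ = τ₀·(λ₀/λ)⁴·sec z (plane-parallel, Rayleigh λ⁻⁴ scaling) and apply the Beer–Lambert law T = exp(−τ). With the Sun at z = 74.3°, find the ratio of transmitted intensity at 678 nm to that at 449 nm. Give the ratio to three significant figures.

Airmass: sec 74.3° = 3.6955.
τ(678 nm) = 0.0917 × (520/678)⁴ × 3.6955 = 0.0917 × 0.3460 × 3.6955 = 0.1173.
τ(449 nm) = 0.0917 × (520/449)⁴ × 3.6955 = 0.0917 × 1.7990 × 3.6955 = 0.6096.
T(678)/T(449) = exp(τ_B − τ_A) = exp(0.4924) = 1.6362.

1.64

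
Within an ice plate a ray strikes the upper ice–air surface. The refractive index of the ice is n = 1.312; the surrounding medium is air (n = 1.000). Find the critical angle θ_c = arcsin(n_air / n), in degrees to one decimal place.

sin θ_c = n_air / n = 1.000 / 1.312 = 0.7622.
θ_c = arcsin(0.7622) = 49.66°.

49.7°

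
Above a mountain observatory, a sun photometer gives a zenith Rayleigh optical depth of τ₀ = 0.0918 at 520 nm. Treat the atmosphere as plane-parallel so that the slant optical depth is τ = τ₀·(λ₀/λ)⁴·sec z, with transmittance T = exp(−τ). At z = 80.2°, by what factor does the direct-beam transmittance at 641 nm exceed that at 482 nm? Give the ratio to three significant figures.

Airmass: sec 80.2° = 5.8751.
τ(641 nm) = 0.0918 × (520/641)⁴ × 5.8751 = 0.0918 × 0.4331 × 5.8751 = 0.2336.
τ(482 nm) = 0.0918 × (520/482)⁴ × 5.8751 = 0.0918 × 1.3546 × 5.8751 = 0.7306.
T(641)/T(482) = exp(τ_B − τ_A) = exp(0.4970) = 1.6438.

1.64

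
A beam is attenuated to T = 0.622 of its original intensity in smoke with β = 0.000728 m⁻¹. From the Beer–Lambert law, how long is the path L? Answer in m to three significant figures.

Beer–Lambert: T = exp(−βL) ⇒ L = −ln(T)/β = −ln(0.622)/0.000728 = 0.4748/0.000728 = 652.2 m.

652 m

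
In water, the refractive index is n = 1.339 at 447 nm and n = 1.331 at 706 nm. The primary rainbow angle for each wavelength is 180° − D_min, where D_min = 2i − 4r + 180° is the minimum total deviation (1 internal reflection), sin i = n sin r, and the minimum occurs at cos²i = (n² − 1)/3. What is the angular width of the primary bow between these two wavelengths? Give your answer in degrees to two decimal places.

1.16°

At 447 nm (n = 1.339): cos²i = 0.26431 → i = 59.062°, r = 39.834°, D_min = 138.786°, rainbow angle = 41.214°.
At 706 nm (n = 1.331): cos²i = 0.25719 → i = 59.527°, r = 40.356°, D_min = 137.630°, rainbow angle = 42.370°.
Angular width = |41.214° − 42.370°| = 1.156°.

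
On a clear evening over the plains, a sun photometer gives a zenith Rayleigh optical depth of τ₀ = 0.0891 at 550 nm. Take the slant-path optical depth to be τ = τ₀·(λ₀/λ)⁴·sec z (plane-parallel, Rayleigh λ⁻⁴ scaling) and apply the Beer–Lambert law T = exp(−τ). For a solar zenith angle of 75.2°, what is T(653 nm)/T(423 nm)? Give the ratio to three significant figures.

2.27

Airmass: sec 75.2° = 3.9147.
τ(653 nm) = 0.0891 × (550/653)⁴ × 3.9147 = 0.0891 × 0.5033 × 3.9147 = 0.1755.
τ(423 nm) = 0.0891 × (550/423)⁴ × 3.9147 = 0.0891 × 2.8582 × 3.9147 = 0.9969.
T(653)/T(423) = exp(τ_B − τ_A) = exp(0.8214) = 2.2737.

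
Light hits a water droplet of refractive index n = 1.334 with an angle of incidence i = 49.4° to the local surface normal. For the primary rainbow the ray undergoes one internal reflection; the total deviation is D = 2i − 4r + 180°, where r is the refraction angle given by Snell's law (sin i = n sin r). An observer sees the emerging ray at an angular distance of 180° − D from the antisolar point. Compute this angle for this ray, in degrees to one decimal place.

sin r = sin 49.4° / 1.334 = 0.7593/1.334 = 0.5692; r = 34.69°.
D = 2·49.4° − 4·34.69° + 180° = 98.80° − 138.77° + 180° = 140.03°.
Angle from antisolar point = 180° − D = 39.97°.

40.0°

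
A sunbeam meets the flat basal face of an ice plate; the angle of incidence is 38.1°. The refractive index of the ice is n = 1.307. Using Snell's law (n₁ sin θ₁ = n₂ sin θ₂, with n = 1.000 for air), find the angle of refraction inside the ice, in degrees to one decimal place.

Snell: sin θ_r = sin θ_i / n = sin 38.1° / 1.307 = 0.6170 / 1.307 = 0.4721.
θ_r = arcsin(0.4721) = 28.17°.

28.2°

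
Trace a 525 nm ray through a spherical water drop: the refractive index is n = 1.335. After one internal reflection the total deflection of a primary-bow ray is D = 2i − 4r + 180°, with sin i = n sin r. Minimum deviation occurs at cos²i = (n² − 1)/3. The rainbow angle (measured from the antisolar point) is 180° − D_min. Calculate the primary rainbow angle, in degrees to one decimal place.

41.8°

cos²i = (1.78222 − 1)/3 = 0.26074; i = arccos(0.51063) = 59.294°.
sin r = sin 59.294°/1.335 = 0.64405; r = 40.094°.
D_min = 2·59.294° − 4·40.094° + 180° = 138.212°.
Rainbow angle = 180° − D_min = 41.788°.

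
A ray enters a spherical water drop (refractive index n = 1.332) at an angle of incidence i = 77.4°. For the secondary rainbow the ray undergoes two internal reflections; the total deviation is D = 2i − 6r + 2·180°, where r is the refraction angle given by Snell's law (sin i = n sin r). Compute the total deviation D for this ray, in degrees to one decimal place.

sin r = sin 77.4° / 1.332 = 0.9759/1.332 = 0.7327; r = 47.11°.
D = 2·77.4° − 6·47.11° + 2·180° = 154.80° − 282.66° + 360° = 232.14°.

232.1°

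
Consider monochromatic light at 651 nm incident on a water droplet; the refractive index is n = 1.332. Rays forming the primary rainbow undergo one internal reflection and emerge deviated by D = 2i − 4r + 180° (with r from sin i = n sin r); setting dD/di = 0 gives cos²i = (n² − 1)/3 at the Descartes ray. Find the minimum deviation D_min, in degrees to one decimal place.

137.8°

cos²i = (1.77422 − 1)/3 = 0.25807; i = arccos(0.50801) = 59.469°.
sin r = sin 59.469°/1.332 = 0.64666; r = 40.290°.
D_min = 2·59.469° − 4·40.290° + 180° = 137.776°.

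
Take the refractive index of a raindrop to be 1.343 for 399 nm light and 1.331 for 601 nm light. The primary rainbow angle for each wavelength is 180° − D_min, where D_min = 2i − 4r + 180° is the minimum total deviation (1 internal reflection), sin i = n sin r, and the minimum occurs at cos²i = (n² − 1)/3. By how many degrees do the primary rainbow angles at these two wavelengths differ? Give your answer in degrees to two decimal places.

At 399 nm (n = 1.343): cos²i = 0.26788 → i = 58.830°, r = 39.577°, D_min = 139.354°, rainbow angle = 40.646°.
At 601 nm (n = 1.331): cos²i = 0.25719 → i = 59.527°, r = 40.356°, D_min = 137.630°, rainbow angle = 42.370°.
Angular width = |40.646° − 42.370°| = 1.724°.

1.72°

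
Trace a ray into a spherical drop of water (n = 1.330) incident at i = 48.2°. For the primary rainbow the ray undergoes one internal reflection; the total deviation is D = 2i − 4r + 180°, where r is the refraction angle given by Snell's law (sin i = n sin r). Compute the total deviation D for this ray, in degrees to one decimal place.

sin r = sin 48.2° / 1.330 = 0.7455/1.330 = 0.5605; r = 34.09°.
D = 2·48.2° − 4·34.09° + 180° = 96.40° − 136.36° + 180° = 140.04°.

140.0°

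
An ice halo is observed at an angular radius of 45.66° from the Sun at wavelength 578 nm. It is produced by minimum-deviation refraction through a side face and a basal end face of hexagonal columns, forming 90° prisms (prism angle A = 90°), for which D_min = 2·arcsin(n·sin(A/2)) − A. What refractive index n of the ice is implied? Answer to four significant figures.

Rearranging: n = sin((D_min + A)/2) / sin(A/2).
(D_min + A)/2 = (45.66° + 90°)/2 = 67.830°.
n = sin 67.830° / sin 45° = 0.9261 / 0.7071 = 1.3097.

1.310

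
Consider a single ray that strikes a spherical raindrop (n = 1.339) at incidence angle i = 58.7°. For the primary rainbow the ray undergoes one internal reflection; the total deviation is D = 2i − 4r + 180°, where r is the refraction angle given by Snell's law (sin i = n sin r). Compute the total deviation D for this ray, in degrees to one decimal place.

sin r = sin 58.7° / 1.339 = 0.8545/1.339 = 0.6381; r = 39.65°.
D = 2·58.7° − 4·39.65° + 180° = 117.40° − 158.61° + 180° = 138.79°.

138.8°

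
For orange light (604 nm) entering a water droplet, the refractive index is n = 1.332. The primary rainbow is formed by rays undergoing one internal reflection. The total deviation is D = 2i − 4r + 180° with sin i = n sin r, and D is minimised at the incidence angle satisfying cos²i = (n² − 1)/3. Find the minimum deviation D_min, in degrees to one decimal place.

137.8°

cos²i = (1.77422 − 1)/3 = 0.25807; i = arccos(0.50801) = 59.469°.
sin r = sin 59.469°/1.332 = 0.64666; r = 40.290°.
D_min = 2·59.469° − 4·40.290° + 180° = 137.776°.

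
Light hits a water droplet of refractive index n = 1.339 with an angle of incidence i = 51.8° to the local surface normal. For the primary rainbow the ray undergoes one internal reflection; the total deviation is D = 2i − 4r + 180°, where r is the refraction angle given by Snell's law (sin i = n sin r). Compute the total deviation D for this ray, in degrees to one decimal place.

sin r = sin 51.8° / 1.339 = 0.7859/1.339 = 0.5869; r = 35.94°.
D = 2·51.8° − 4·35.94° + 180° = 103.60° − 143.75° + 180° = 139.85°.

139.9°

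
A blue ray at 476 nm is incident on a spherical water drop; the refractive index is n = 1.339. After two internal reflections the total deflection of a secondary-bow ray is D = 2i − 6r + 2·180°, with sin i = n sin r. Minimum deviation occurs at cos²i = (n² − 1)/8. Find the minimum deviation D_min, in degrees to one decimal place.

cos²i = (1.79292 − 1)/8 = 0.09912; i = arccos(0.31483) = 71.650°.
sin r = sin 71.650°/1.339 = 0.70885; r = 45.141°.
D_min = 2·71.650° − 6·45.141° + 360° = 232.451°.

232.5°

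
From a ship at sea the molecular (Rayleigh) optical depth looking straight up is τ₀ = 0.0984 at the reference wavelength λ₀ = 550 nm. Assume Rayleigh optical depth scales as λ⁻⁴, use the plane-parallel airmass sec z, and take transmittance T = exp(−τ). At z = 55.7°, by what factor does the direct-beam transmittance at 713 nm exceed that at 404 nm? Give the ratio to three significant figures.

1.71

Airmass: sec 55.7° = 1.7745.
τ(713 nm) = 0.0984 × (550/713)⁴ × 1.7745 = 0.0984 × 0.3541 × 1.7745 = 0.0618.
τ(404 nm) = 0.0984 × (550/404)⁴ × 1.7745 = 0.0984 × 3.4350 × 1.7745 = 0.5998.
T(713)/T(404) = exp(τ_B − τ_A) = exp(0.5380) = 1.7125.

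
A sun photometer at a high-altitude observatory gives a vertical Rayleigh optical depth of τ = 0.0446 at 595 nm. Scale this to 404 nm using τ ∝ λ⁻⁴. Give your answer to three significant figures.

0.210

τ(404 nm) = τ(595 nm) × (595/404)⁴ = 0.0446 × (1.4728)⁴ = 0.0446 × 4.7048 = 0.2098.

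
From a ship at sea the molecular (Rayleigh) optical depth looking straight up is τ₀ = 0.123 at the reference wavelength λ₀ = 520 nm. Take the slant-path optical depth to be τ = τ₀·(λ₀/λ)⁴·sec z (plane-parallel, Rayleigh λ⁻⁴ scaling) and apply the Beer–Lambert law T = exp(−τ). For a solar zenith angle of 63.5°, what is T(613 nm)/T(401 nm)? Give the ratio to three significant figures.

Airmass: sec 63.5° = 2.2412.
τ(613 nm) = 0.123 × (520/613)⁴ × 2.2412 = 0.123 × 0.5178 × 2.2412 = 0.1427.
τ(401 nm) = 0.123 × (520/401)⁴ × 2.2412 = 0.123 × 2.8277 × 2.2412 = 0.7795.
T(613)/T(401) = exp(τ_B − τ_A) = exp(0.6368) = 1.8903.

1.89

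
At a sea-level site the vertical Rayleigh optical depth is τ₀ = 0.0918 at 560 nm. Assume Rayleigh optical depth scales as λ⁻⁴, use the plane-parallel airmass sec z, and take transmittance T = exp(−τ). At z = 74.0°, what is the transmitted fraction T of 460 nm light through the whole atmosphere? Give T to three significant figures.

sec 74.0° = 3.6280.
τ = 0.0918 × (560/460)⁴ × 3.6280 = 0.0918 × 2.1964 × 3.6280 = 0.7315.
T = exp(−0.7315) = 0.4812.

0.481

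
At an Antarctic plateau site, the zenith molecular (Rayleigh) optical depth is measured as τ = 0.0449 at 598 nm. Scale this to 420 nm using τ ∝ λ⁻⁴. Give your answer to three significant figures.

0.185

τ(420 nm) = τ(598 nm) × (598/420)⁴ = 0.0449 × (1.4238)⁴ = 0.0449 × 4.1097 = 0.1845.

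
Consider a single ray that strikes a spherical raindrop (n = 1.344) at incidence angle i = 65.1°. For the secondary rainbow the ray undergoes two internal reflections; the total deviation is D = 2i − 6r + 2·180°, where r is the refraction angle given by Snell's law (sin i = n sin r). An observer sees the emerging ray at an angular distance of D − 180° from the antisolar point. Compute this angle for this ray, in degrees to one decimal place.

55.5°

sin r = sin 65.1° / 1.344 = 0.9070/1.344 = 0.6749; r = 42.45°.
D = 2·65.1° − 6·42.45° + 2·180° = 130.20° − 254.67° + 360° = 235.53°.
Angle from antisolar point = D − 180° = 55.53°.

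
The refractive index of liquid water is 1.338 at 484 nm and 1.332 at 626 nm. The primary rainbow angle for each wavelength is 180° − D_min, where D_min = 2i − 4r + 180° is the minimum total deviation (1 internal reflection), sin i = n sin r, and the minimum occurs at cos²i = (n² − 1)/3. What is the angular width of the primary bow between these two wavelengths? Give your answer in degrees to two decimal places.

0.87°

At 484 nm (n = 1.338): cos²i = 0.26341 → i = 59.120°, r = 39.899°, D_min = 138.643°, rainbow angle = 41.357°.
At 626 nm (n = 1.332): cos²i = 0.25807 → i = 59.469°, r = 40.290°, D_min = 137.776°, rainbow angle = 42.224°.
Angular width = |41.357° − 42.224°| = 0.867°.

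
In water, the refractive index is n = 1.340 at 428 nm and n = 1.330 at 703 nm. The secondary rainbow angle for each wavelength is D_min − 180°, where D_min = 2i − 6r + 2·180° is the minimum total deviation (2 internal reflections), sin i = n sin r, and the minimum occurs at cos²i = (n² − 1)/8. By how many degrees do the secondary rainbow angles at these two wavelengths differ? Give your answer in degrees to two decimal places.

At 428 nm (n = 1.340): cos²i = 0.09945 → i = 71.618°, r = 45.088°, D_min = 232.709°, rainbow angle = 52.709°.
At 703 nm (n = 1.330): cos²i = 0.09611 → i = 71.940°, r = 45.630°, D_min = 230.101°, rainbow angle = 50.101°.
Angular width = |52.709° − 50.101°| = 2.608°.

2.61°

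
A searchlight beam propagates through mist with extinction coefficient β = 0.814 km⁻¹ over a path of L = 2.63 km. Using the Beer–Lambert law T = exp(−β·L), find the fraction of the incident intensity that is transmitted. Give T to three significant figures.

τ = β·L = 0.814 × 2.63 = 2.1408.
T = exp(−2.1408) = 0.1176.

0.118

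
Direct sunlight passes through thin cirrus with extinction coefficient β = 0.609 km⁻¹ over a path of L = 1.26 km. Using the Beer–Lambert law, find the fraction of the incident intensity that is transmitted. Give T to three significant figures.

0.464

τ = β·L = 0.609 × 1.26 = 0.7673.
T = exp(−0.7673) = 0.4642.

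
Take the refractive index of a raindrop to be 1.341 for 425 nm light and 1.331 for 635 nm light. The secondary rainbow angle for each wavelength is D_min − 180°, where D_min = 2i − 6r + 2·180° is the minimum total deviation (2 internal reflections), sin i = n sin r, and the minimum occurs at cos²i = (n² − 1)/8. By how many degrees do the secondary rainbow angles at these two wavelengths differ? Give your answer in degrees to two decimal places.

2.60°

At 425 nm (n = 1.341): cos²i = 0.09979 → i = 71.586°, r = 45.034°, D_min = 232.966°, rainbow angle = 52.966°.
At 635 nm (n = 1.331): cos²i = 0.09645 → i = 71.907°, r = 45.575°, D_min = 230.365°, rainbow angle = 50.365°.
Angular width = |52.966° − 50.365°| = 2.601°.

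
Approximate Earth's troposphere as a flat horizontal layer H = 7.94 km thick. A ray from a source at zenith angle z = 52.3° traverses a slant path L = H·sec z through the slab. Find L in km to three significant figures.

sec z = 1/cos 52.3° = 1.6353.
L = 7.94 × 1.6353 = 12.984 km.

13.0 km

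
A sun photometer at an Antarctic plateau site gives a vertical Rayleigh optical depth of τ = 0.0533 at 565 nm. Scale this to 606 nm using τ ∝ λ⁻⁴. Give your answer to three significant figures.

0.0403

τ(606 nm) = τ(565 nm) × (565/606)⁴ = 0.0533 × (0.9323)⁴ = 0.0533 × 0.7556 = 0.0403.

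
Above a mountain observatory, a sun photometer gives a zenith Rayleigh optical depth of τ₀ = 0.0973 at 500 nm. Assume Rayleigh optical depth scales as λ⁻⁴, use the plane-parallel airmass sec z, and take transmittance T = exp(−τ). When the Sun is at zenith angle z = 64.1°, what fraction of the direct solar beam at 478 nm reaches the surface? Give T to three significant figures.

sec 64.1° = 2.2894.
τ = 0.0973 × (500/478)⁴ × 2.2894 = 0.0973 × 1.1972 × 2.2894 = 0.2667.
T = exp(−0.2667) = 0.7659.

0.766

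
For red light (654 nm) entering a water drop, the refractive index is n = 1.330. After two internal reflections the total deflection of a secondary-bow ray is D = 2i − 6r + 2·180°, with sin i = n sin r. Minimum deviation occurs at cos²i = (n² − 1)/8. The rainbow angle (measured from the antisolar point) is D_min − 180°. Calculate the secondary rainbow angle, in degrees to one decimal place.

cos²i = (1.76890 − 1)/8 = 0.09611; i = arccos(0.31002) = 71.940°.
sin r = sin 71.940°/1.330 = 0.71483; r = 45.630°.
D_min = 2·71.940° − 6·45.630° + 360° = 230.101°.
Rainbow angle = D_min − 180° = 50.101°.

50.1°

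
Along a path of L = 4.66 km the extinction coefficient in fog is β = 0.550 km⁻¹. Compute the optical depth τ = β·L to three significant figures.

2.56

τ = β·L = 0.550 × 4.66 = 2.5630.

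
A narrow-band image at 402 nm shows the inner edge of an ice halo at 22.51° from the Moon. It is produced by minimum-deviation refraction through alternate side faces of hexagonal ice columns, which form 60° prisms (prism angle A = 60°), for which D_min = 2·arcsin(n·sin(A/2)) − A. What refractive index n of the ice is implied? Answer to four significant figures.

Rearranging: n = sin((D_min + A)/2) / sin(A/2).
(D_min + A)/2 = (22.51° + 60°)/2 = 41.255°.
n = sin 41.255° / sin 30° = 0.6594 / 0.5000 = 1.3188.

1.319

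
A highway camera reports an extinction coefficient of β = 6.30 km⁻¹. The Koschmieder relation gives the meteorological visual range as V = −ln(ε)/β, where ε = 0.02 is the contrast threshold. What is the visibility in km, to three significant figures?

0.621 km

V = −ln(0.02) / 6.30 = 3.912 / 6.30 = 0.6210 km.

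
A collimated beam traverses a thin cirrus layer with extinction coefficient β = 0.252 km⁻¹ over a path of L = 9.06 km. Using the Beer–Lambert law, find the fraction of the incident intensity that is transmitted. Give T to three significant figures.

τ = β·L = 0.252 × 9.06 = 2.2831.
T = exp(−2.2831) = 0.1020.

0.102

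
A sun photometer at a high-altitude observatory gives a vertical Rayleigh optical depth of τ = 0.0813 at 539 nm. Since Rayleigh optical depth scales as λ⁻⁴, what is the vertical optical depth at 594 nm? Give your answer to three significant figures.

0.0551

τ(594 nm) = τ(539 nm) × (539/594)⁴ = 0.0813 × (0.9074)⁴ = 0.0813 × 0.6780 = 0.0551.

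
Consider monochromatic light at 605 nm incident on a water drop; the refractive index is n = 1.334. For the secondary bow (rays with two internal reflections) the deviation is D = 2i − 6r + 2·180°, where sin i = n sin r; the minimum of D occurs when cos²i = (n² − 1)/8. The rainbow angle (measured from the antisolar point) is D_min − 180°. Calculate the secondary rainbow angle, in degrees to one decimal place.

cos²i = (1.77956 − 1)/8 = 0.09744; i = arccos(0.31216) = 71.810°.
sin r = sin 71.810°/1.334 = 0.71217; r = 45.411°.
D_min = 2·71.810° − 6·45.411° + 360° = 231.153°.
Rainbow angle = D_min − 180° = 51.153°.

51.2°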